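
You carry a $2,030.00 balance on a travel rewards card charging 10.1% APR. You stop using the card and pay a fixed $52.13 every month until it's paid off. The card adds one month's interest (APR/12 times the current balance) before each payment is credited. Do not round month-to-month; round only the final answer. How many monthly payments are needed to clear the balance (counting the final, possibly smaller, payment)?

48 months

Monthly rate r = 10.1%/12 = 0.841667% = 0.00841667.
Recurrence: B ← B·(1+r) − $52.13.
Month 1: interest $17.09; balance after payment $1,994.96.
Month 2: interest $16.79; balance after payment $1,959.62.
Closed form: n = −ln(1 − rB₀/P)/ln(1+r) = −ln(0.67225)/ln(1.00842) ≈ 47.382, so the balance reaches zero during payment 48.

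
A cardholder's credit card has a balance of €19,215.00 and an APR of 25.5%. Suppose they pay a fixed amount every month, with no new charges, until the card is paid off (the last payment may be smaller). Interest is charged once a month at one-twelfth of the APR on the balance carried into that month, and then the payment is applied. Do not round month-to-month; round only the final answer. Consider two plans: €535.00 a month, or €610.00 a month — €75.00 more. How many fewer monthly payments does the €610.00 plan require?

Monthly rate r = 25.5%/12 = 2.125% = 0.02125.
At €535.00/mo: n = ⌈−ln(1 − rB₀/P)/ln(1+r)⌉ = 69 payments (last €274.45); total interest = total paid − €19,215.00 = €17,439.45.
At €610.00/mo: 53 payments (last €388.69); total interest €12,893.69.
Payments saved = 69 − 53 = 16.

16 fewer payments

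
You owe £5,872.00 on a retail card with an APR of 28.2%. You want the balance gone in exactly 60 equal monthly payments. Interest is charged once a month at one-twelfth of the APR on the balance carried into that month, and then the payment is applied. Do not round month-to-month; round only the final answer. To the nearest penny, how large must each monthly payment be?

£183.54

Monthly rate r = 28.2%/12 = 2.35% = 0.0235.
Level-payment amortization: P = B₀·r / (1 − (1+r)^(−n)) = 5872.00·0.0235 / (1 − 1.0235^(−60)).
Denominator 1 − (1+r)^(−60) = 0.751841486.
P = 137.992 / 0.751841486 ≈ 183.54.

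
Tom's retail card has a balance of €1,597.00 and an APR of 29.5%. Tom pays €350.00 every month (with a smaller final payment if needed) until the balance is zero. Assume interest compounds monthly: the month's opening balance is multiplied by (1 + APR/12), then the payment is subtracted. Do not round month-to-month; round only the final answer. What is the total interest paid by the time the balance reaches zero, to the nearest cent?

€118.01

Monthly rate r = 29.5%/12 = 2.45833% = 0.0245833.
Payoff takes n = ⌈−ln(1 − rB₀/P)/ln(1+r)⌉ = ⌈4.899⌉ = 5 payments; the last is €315.01.
Total paid = 4·€350.00 + €315.01 = €1,715.01.
Total interest = total paid − principal = €1,715.01 − €1,597.00 = €118.01.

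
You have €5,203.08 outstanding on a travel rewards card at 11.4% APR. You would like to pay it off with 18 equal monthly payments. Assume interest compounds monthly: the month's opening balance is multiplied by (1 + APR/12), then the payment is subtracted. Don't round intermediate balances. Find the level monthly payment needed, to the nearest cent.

€315.85

Monthly rate r = 11.4%/12 = 0.95% = 0.0095.
Level-payment amortization: P = B₀·r / (1 − (1+r)^(−n)) = 5203.08·0.0095 / (1 − 1.0095^(−18)).
Denominator 1 − (1+r)^(−18) = 0.156497875.
P = 49.4293 / 0.156497875 ≈ 315.85.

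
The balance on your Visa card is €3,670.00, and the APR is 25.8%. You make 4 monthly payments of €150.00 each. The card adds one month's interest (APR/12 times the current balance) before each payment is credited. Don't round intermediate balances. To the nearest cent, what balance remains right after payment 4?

Monthly rate r = 25.8%/12 = 2.15% = 0.0215.
Each month: B ← B·(1+r) − €150.00.
Month 1: interest €78.91; balance after payment €3,598.91.
Month 2: interest €77.38; balance after payment €3,526.28.
Month 3: interest €75.82; balance after payment €3,452.10.
Month 4: interest €74.22; balance after payment €3,376.32.

€3,376.32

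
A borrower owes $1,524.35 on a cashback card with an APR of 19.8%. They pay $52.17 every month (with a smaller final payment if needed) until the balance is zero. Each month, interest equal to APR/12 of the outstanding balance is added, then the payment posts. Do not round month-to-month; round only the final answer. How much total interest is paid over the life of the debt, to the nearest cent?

$573.30

Monthly rate r = 19.8%/12 = 1.65% = 0.0165.
Payoff takes n = ⌈−ln(1 − rB₀/P)/ln(1+r)⌉ = ⌈40.207⌉ = 41 payments; the last is $10.85.
Total paid = 40·$52.17 + $10.85 = $2,097.65.
Total interest = total paid − principal = $2,097.65 − $1,524.35 = $573.30.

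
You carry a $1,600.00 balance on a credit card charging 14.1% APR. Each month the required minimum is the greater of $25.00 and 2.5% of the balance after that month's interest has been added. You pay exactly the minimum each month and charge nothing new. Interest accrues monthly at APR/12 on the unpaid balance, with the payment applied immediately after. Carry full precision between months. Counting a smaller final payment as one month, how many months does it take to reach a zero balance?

Monthly rate r = 14.1%/12 = 1.175% = 0.01175.
While 2.5% of the post-interest balance exceeds $25.00, each month B ← (B·(1+r))·(1 − 0.025), i.e. B shrinks by the factor (1+r)·0.975 = 0.98646.
This holds for months 1–36. Entering month 37 the balance is $979.31; 2.5% of the post-interest balance is now below $25.00, so the flat $25.00 minimum applies from here.
From month 37 a fixed $25.00 at rate r clears $979.31 in 53 more payments. Total: 36 + 53 = 89 months.

89 months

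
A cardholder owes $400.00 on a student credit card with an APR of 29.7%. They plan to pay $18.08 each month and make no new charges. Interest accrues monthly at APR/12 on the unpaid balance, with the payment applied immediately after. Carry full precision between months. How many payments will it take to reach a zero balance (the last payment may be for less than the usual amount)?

Monthly rate r = 29.7%/12 = 2.475% = 0.02475.
Recurrence: B ← B·(1+r) − $18.08.
Month 1: interest $9.90; balance after payment $391.82.
Month 2: interest $9.70; balance after payment $383.44.
Closed form: n = −ln(1 − rB₀/P)/ln(1+r) = −ln(0.45243)/ln(1.02475) ≈ 32.440, so the balance reaches zero during payment 33.

33 payments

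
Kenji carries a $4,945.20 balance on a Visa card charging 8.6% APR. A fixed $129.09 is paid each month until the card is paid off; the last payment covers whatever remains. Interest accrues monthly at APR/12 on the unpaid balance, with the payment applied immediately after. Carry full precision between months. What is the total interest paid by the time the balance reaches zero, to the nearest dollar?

$857

Monthly rate r = 8.6%/12 = 0.716667% = 0.00716667.
Payoff takes n = ⌈−ln(1 − rB₀/P)/ln(1+r)⌉ = ⌈44.944⌉ = 45 payments; the last is $121.92.
Total paid = 44·$129.09 + $121.92 = $5,801.88.
Total interest = total paid − principal = $5,801.88 − $4,945.20 = $856.68.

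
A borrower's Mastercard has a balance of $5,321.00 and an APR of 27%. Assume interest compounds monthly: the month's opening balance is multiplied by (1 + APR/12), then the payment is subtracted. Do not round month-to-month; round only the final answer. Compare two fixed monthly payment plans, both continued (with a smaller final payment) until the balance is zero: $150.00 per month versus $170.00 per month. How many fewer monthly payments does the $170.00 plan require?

17 fewer payments

Monthly rate r = 27%/12 = 2.25% = 0.0225.
At $150.00/mo: n = ⌈−ln(1 − rB₀/P)/ln(1+r)⌉ = 72 payments (last $137.90); total interest = total paid − $5,321.00 = $5,466.90.
At $170.00/mo: 55 payments (last $128.01); total interest $3,987.01.
Payments saved = 72 − 55 = 17.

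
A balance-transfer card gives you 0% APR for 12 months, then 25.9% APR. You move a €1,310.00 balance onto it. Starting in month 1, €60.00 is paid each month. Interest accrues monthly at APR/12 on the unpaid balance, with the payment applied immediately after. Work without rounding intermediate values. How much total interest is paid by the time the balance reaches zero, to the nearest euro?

€80

Promo months 1–12 at r₀ = 0%/12 = 0; months 13+ at r₁ = 25.9%/12 = 0.0215833.
After month 12 (no interest yet): B = €1,310.00 − 12·€60.00 = €590.00.
Then at r₁ with €60.00/mo: n₂ = −ln(1 − r₁·B/P)/ln(1+r₁) ≈ 11.17 → 12 more payments.
Total paid = 23·€60.00 + €10.39 = €1,390.39; interest = €1,390.39 − €1,310.00 = €80.39.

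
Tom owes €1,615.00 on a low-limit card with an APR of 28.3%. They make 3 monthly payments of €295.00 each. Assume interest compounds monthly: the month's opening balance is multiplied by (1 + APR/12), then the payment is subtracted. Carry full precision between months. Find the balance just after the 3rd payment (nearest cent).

€825.94

Monthly rate r = 28.3%/12 = 2.35833% = 0.0235833.
Each month: B ← B·(1+r) − €295.00.
Month 1: interest €38.09; balance after payment €1,358.09.
Month 2: interest €32.03; balance after payment €1,095.12.
Month 3: interest €25.83; balance after payment €825.94.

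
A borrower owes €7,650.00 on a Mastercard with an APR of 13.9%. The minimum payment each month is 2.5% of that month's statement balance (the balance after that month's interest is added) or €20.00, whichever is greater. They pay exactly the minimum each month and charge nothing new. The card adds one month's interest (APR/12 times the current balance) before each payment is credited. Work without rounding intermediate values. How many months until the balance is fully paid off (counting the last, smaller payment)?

Monthly rate r = 13.9%/12 = 1.15833% = 0.0115833.
While 2.5% of the post-interest balance exceeds €20.00, each month B ← (B·(1+r))·(1 − 0.025), i.e. B shrinks by the factor (1+r)·0.975 = 0.98629.
This holds for months 1–165. Entering month 166 the balance is €784.69; 2.5% of the post-interest balance is now below €20.00, so the flat €20.00 minimum applies from here.
From month 166 a fixed €20.00 at rate r clears €784.69 in 53 more payments. Total: 165 + 53 = 218 months.

218 months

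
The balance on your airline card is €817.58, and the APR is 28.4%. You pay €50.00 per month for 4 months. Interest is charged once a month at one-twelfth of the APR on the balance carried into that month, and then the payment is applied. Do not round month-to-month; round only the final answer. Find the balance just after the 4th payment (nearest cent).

€690.56

Monthly rate r = 28.4%/12 = 2.36667% = 0.0236667.
Each month: B ← B·(1+r) − €50.00.
Month 1: interest €19.35; balance after payment €786.93.
Month 2: interest €18.62; balance after payment €755.55.
Month 3: interest €17.88; balance after payment €723.43.
Month 4: interest €17.12; balance after payment €690.56.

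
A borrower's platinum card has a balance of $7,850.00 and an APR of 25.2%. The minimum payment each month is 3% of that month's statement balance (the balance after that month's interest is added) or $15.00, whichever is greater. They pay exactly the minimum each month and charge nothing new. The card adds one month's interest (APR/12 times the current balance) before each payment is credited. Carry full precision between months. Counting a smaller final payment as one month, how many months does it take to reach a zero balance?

Monthly rate r = 25.2%/12 = 2.1% = 0.021.
While 3% of the post-interest balance exceeds $15.00, each month B ← (B·(1+r))·(1 − 0.03), i.e. B shrinks by the factor (1+r)·0.97 = 0.99037.
This holds for months 1–287. Entering month 288 the balance is $488.37; 3% of the post-interest balance is now below $15.00, so the flat $15.00 minimum applies from here.
From month 288 a fixed $15.00 at rate r clears $488.37 in 56 more payments. Total: 287 + 56 = 343 months.

343 months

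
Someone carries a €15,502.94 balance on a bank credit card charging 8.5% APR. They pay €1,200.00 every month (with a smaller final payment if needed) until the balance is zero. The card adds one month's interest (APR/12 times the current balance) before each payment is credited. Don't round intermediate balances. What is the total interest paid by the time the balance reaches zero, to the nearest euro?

Monthly rate r = 8.5%/12 = 0.708333% = 0.00708333.
Payoff takes n = ⌈−ln(1 − rB₀/P)/ln(1+r)⌉ = ⌈13.597⌉ = 14 payments; the last is €717.29.
Total paid = 13·€1,200.00 + €717.29 = €16,317.29.
Total interest = total paid − principal = €16,317.29 − €15,502.94 = €814.35.

€814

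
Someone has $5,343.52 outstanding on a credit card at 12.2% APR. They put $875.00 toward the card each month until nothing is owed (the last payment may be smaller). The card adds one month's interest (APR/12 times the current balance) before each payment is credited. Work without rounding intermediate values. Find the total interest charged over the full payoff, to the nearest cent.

$202.07

Monthly rate r = 12.2%/12 = 1.01667% = 0.0101667.
Payoff takes n = ⌈−ln(1 − rB₀/P)/ln(1+r)⌉ = ⌈6.337⌉ = 7 payments; the last is $295.59.
Total paid = 6·$875.00 + $295.59 = $5,545.59.
Total interest = total paid − principal = $5,545.59 − $5,343.52 = $202.07.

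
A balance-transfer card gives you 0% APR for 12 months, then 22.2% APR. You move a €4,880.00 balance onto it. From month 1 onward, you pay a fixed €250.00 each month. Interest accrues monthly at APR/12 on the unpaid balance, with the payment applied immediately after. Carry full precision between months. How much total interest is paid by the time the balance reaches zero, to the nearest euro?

€163

Promo months 1–12 at r₀ = 0%/12 = 0; months 13+ at r₁ = 22.2%/12 = 0.0185.
After month 12 (no interest yet): B = €4,880.00 − 12·€250.00 = €1,880.00.
Then at r₁ with €250.00/mo: n₂ = −ln(1 − r₁·B/P)/ln(1+r₁) ≈ 8.17 → 9 more payments.
Total paid = 20·€250.00 + €43.32 = €5,043.32; interest = €5,043.32 − €4,880.00 = €163.32.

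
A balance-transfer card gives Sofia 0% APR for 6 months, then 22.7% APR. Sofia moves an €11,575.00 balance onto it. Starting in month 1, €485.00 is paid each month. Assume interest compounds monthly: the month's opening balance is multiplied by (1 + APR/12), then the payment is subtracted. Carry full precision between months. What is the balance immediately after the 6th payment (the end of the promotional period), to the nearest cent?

Promo months 1–6 at r₀ = 0%/12 = 0; months 7+ at r₁ = 22.7%/12 = 0.0189167.
After month 6 (no interest yet): B = €11,575.00 − 6·€485.00 = €8,665.00.

€8,665.00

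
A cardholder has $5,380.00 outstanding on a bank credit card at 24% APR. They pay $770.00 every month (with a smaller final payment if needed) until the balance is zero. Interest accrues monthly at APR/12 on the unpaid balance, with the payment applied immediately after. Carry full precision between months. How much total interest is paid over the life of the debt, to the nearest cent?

Monthly rate r = 24%/12 = 2% = 0.02.
Payoff takes n = ⌈−ln(1 − rB₀/P)/ln(1+r)⌉ = ⌈7.601⌉ = 8 payments; the last is $464.64.
Total paid = 7·$770.00 + $464.64 = $5,854.64.
Total interest = total paid − principal = $5,854.64 − $5,380.00 = $474.64.

$474.64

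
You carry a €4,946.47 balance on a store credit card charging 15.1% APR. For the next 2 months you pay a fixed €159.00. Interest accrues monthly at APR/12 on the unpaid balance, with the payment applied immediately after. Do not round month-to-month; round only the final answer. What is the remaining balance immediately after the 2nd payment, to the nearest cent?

€4,751.74

Monthly rate r = 15.1%/12 = 1.25833% = 0.0125833.
Each month: B ← B·(1+r) − €159.00.
Month 1: interest €62.24; balance after payment €4,849.71.
Month 2: interest €61.03; balance after payment €4,751.74.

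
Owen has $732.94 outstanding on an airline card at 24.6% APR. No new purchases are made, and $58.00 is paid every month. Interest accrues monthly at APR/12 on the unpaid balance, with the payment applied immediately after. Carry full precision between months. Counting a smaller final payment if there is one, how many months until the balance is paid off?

15 payments

Monthly rate r = 24.6%/12 = 2.05% = 0.0205.
Recurrence: B ← B·(1+r) − $58.00.
Month 1: interest $15.03; balance after payment $689.97.
Month 2: interest $14.14; balance after payment $646.11.
Closed form: n = −ln(1 − rB₀/P)/ln(1+r) = −ln(0.74094)/ln(1.0205) ≈ 14.775, so the balance reaches zero during payment 15.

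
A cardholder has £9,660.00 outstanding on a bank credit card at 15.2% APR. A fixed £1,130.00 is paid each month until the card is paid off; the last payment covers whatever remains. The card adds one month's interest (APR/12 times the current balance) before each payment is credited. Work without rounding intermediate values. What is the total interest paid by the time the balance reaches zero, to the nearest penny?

£629.41

Monthly rate r = 15.2%/12 = 1.26667% = 0.0126667.
Payoff takes n = ⌈−ln(1 − rB₀/P)/ln(1+r)⌉ = ⌈9.105⌉ = 10 payments; the last is £119.41.
Total paid = 9·£1,130.00 + £119.41 = £10,289.41.
Total interest = total paid − principal = £10,289.41 − £9,660.00 = £629.41.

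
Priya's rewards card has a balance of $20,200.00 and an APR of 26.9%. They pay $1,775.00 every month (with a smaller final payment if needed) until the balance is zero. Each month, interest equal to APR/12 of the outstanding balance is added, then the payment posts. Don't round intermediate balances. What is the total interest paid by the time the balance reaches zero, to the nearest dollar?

Monthly rate r = 26.9%/12 = 2.24167% = 0.0224167.
Payoff takes n = ⌈−ln(1 − rB₀/P)/ln(1+r)⌉ = ⌈13.285⌉ = 14 payments; the last is $509.85.
Total paid = 13·$1,775.00 + $509.85 = $23,584.85.
Total interest = total paid − principal = $23,584.85 − $20,200.00 = $3,384.85.

$3,385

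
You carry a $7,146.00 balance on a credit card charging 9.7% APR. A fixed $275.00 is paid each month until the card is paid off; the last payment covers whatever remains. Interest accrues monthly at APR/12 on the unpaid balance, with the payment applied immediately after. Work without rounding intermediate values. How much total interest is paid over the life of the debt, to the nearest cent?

Monthly rate r = 9.7%/12 = 0.808333% = 0.00808333.
Payoff takes n = ⌈−ln(1 − rB₀/P)/ln(1+r)⌉ = ⌈29.287⌉ = 30 payments; the last is $79.14.
Total paid = 29·$275.00 + $79.14 = $8,054.14.
Total interest = total paid − principal = $8,054.14 − $7,146.00 = $908.14.

$908.14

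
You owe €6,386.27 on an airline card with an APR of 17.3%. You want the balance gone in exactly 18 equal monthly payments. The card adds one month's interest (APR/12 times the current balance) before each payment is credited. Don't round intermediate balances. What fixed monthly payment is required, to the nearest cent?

€405.35

Monthly rate r = 17.3%/12 = 1.44167% = 0.0144167.
Level-payment amortization: P = B₀·r / (1 − (1+r)^(−n)) = 6386.27·0.0144167 / (1 − 1.01442^(−18)).
Denominator 1 − (1+r)^(−18) = 0.227132166.
P = 92.0687 / 0.227132166 ≈ 405.35.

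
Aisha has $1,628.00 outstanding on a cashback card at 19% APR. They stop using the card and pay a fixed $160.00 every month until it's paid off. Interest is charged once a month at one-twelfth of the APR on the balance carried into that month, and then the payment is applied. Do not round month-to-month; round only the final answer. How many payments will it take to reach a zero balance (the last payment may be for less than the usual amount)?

Monthly rate r = 19%/12 = 1.58333% = 0.0158333.
Recurrence: B ← B·(1+r) − $160.00.
Month 1: interest $25.78; balance after payment $1,493.78.
Month 2: interest $23.65; balance after payment $1,357.43.
Closed form: n = −ln(1 − rB₀/P)/ln(1+r) = −ln(0.8389)/ln(1.01583) ≈ 11.182, so the balance reaches zero during payment 12.

12 payments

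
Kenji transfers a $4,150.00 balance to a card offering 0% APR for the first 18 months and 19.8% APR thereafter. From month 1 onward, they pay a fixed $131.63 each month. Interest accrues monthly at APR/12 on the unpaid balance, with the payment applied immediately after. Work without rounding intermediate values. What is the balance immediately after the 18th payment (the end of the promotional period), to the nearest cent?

Promo months 1–18 at r₀ = 0%/12 = 0; months 19+ at r₁ = 19.8%/12 = 0.0165.
After month 18 (no interest yet): B = $4,150.00 − 18·$131.63 = $1,780.66.

$1,780.66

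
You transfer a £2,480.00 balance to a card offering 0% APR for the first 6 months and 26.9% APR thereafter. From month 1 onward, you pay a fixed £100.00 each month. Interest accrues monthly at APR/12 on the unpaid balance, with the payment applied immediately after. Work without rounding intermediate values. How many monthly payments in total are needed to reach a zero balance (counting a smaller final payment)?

31 months

Promo months 1–6 at r₀ = 0%/12 = 0; months 7+ at r₁ = 26.9%/12 = 0.0224167.
After month 6 (no interest yet): B = £2,480.00 − 6·£100.00 = £1,880.00.
Then at r₁ with £100.00/mo: n₂ = −ln(1 − r₁·B/P)/ln(1+r₁) ≈ 24.68 → 25 more payments.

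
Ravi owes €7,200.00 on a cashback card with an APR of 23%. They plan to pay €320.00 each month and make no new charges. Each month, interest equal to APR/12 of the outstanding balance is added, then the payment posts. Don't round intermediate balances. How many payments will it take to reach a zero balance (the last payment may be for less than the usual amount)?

30 payments

Monthly rate r = 23%/12 = 1.91667% = 0.0191667.
Recurrence: B ← B·(1+r) − €320.00.
Month 1: interest €138.00; balance after payment €7,018.00.
Month 2: interest €134.51; balance after payment €6,832.51.
Closed form: n = −ln(1 − rB₀/P)/ln(1+r) = −ln(0.56875)/ln(1.01917) ≈ 29.724, so the balance reaches zero during payment 30.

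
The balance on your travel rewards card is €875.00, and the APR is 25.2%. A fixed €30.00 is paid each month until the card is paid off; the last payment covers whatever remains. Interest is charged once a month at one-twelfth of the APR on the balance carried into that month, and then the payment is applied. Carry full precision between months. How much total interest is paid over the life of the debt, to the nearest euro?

€494

Monthly rate r = 25.2%/12 = 2.1% = 0.021.
Payoff takes n = ⌈−ln(1 − rB₀/P)/ln(1+r)⌉ = ⌈45.617⌉ = 46 payments; the last is €18.59.
Total paid = 45·€30.00 + €18.59 = €1,368.59.
Total interest = total paid − principal = €1,368.59 − €875.00 = €493.59.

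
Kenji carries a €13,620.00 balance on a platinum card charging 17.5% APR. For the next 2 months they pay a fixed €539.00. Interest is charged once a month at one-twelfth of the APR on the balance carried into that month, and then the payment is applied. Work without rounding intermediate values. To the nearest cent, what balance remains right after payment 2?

€12,934.29

Monthly rate r = 17.5%/12 = 1.45833% = 0.0145833.
Each month: B ← B·(1+r) − €539.00.
Month 1: interest €198.62; balance after payment €13,279.62.
Month 2: interest €193.66; balance after payment €12,934.29.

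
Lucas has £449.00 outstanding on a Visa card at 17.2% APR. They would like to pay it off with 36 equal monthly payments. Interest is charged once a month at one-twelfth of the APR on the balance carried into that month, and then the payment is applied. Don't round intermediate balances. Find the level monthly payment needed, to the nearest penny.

£16.05

Monthly rate r = 17.2%/12 = 1.43333% = 0.0143333.
Level-payment amortization: P = B₀·r / (1 − (1+r)^(−n)) = 449.00·0.0143333 / (1 − 1.01433^(−36)).
Denominator 1 − (1+r)^(−36) = 0.400906117.
P = 6.43567 / 0.400906117 ≈ 16.05.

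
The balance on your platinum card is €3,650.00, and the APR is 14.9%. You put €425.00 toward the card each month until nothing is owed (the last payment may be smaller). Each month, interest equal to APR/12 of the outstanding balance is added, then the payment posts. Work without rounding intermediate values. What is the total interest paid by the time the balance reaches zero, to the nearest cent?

€233.88

Monthly rate r = 14.9%/12 = 1.24167% = 0.0124167.
Payoff takes n = ⌈−ln(1 − rB₀/P)/ln(1+r)⌉ = ⌈9.138⌉ = 10 payments; the last is €58.88.
Total paid = 9·€425.00 + €58.88 = €3,883.88.
Total interest = total paid − principal = €3,883.88 − €3,650.00 = €233.88.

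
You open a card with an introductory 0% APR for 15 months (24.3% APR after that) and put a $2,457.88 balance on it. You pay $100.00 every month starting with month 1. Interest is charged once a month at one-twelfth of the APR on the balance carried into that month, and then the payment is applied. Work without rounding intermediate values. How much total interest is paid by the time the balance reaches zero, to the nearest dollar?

$118

Promo months 1–15 at r₀ = 0%/12 = 0; months 16+ at r₁ = 24.3%/12 = 0.02025.
After month 15 (no interest yet): B = $2,457.88 − 15·$100.00 = $957.88.
Then at r₁ with $100.00/mo: n₂ = −ln(1 − r₁·B/P)/ln(1+r₁) ≈ 10.76 → 11 more payments.
Total paid = 25·$100.00 + $75.80 = $2,575.80; interest = $2,575.80 − $2,457.88 = $117.92.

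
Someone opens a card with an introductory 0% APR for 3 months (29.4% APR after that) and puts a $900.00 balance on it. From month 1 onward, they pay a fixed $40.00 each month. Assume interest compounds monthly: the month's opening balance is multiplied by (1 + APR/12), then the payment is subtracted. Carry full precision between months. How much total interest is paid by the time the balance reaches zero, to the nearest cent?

Promo months 1–3 at r₀ = 0%/12 = 0; months 4+ at r₁ = 29.4%/12 = 0.0245.
After month 3 (no interest yet): B = $900.00 − 3·$40.00 = $780.00.
Then at r₁ with $40.00/mo: n₂ = −ln(1 − r₁·B/P)/ln(1+r₁) ≈ 26.84 → 27 more payments.
Total paid = 29·$40.00 + $33.59 = $1,193.59; interest = $1,193.59 − $900.00 = $293.59.

$293.59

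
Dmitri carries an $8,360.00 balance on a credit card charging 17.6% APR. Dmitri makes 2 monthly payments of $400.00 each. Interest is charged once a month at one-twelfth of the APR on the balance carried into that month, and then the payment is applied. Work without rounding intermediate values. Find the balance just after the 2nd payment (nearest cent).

$7,801.16

Monthly rate r = 17.6%/12 = 1.46667% = 0.0146667.
Each month: B ← B·(1+r) − $400.00.
Month 1: interest $122.61; balance after payment $8,082.61.
Month 2: interest $118.54; balance after payment $7,801.16.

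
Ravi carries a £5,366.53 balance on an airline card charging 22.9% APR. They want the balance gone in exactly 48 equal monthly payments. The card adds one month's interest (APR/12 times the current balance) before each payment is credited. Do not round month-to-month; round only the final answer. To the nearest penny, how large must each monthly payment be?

Monthly rate r = 22.9%/12 = 1.90833% = 0.0190833.
Level-payment amortization: P = B₀·r / (1 − (1+r)^(−n)) = 5366.53·0.0190833 / (1 − 1.01908^(−48)).
Denominator 1 − (1+r)^(−48) = 0.596415526.
P = 102.411 / 0.596415526 ≈ 171.71.

£171.71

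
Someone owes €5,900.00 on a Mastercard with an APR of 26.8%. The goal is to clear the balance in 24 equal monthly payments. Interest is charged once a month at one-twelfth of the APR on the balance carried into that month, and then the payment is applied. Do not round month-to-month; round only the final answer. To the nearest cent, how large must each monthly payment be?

€320.25

Monthly rate r = 26.8%/12 = 2.23333% = 0.0223333.
Level-payment amortization: P = B₀·r / (1 − (1+r)^(−n)) = 5900.00·0.0223333 / (1 − 1.02233^(−24)).
Denominator 1 − (1+r)^(−24) = 0.41145525.
P = 131.767 / 0.41145525 ≈ 320.25.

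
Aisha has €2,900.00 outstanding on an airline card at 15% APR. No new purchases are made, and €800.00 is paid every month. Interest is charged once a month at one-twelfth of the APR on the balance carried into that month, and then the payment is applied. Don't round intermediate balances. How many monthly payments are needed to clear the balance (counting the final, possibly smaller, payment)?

4 months

Monthly rate r = 15%/12 = 1.25% = 0.0125.
Recurrence: B ← B·(1+r) − €800.00.
Month 1: interest €36.25; balance after payment €2,136.25.
Month 2: interest €26.70; balance after payment €1,362.95.
Month 3: interest €17.04; balance after payment €579.99.
Month 4: interest €7.25; balance after payment €0.00.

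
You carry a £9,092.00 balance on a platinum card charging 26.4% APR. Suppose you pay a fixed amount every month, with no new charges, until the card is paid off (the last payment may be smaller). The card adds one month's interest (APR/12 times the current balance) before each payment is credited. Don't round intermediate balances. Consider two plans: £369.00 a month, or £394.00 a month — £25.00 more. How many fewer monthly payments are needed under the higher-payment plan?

3 fewer payments

Monthly rate r = 26.4%/12 = 2.2% = 0.022.
At £369.00/mo: n = ⌈−ln(1 − rB₀/P)/ln(1+r)⌉ = 36 payments (last £329.14); total interest = total paid − £9,092.00 = £4,152.14.
At £394.00/mo: 33 payments (last £222.82); total interest £3,738.82.
Payments saved = 36 − 33 = 3.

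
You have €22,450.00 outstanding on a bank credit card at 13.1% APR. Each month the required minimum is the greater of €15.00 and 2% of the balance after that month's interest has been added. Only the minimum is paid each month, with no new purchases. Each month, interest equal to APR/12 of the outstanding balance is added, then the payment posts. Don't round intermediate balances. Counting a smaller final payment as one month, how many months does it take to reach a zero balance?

Monthly rate r = 13.1%/12 = 1.09167% = 0.0109167.
While 2% of the post-interest balance exceeds €15.00, each month B ← (B·(1+r))·(1 − 0.02), i.e. B shrinks by the factor (1+r)·0.98 = 0.9907.
This holds for months 1–365. Entering month 366 the balance is €741.04; 2% of the post-interest balance is now below €15.00, so the flat €15.00 minimum applies from here.
From month 366 a fixed €15.00 at rate r clears €741.04 in 72 more payments. Total: 365 + 72 = 437 months.

437 months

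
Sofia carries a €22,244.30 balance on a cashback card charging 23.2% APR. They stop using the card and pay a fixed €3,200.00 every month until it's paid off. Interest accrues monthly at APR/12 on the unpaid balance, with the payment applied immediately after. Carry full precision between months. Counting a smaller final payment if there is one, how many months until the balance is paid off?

8 payments

Monthly rate r = 23.2%/12 = 1.93333% = 0.0193333.
Recurrence: B ← B·(1+r) − €3,200.00.
Month 1: interest €430.06; balance after payment €19,474.36.
Month 2: interest €376.50; balance after payment €16,650.86.
Closed form: n = −ln(1 − rB₀/P)/ln(1+r) = −ln(0.86561)/ln(1.01933) ≈ 7.537, so the balance reaches zero during payment 8.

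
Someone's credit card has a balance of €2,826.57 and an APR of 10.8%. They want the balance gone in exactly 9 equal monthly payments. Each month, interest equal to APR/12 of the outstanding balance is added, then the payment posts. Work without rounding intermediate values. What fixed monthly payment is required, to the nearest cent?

Monthly rate r = 10.8%/12 = 0.9% = 0.009.
Level-payment amortization: P = B₀·r / (1 − (1+r)^(−n)) = 2826.57·0.009 / (1 − 1.009^(−9)).
Denominator 1 − (1+r)^(−9) = 0.0774721117.
P = 25.4391 / 0.0774721117 ≈ 328.37.

€328.37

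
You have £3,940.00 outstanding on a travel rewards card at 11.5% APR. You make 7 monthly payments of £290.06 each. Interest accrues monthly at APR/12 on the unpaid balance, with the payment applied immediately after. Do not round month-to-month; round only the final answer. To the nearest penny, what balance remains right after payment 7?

Monthly rate r = 11.5%/12 = 0.958333% = 0.00958333.
Each month: B ← B·(1+r) − £290.06.
Month 1: interest £37.76; balance after payment £3,687.70.
Month 2: interest £35.34; balance after payment £3,432.98.
Month 3: interest £32.90; balance after payment £3,175.82.
Month 4: interest £30.43; balance after payment £2,916.19.
Month 5: interest £27.95; balance after payment £2,654.08.
Month 6: interest £25.43; balance after payment £2,389.45.
Month 7: interest £22.90; balance after payment £2,122.29.

£2,122.29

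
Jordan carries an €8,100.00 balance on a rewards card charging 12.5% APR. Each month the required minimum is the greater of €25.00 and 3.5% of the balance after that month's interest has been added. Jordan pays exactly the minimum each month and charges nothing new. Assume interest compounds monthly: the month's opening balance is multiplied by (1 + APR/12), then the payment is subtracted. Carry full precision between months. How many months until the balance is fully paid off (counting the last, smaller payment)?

131 months

Monthly rate r = 12.5%/12 = 1.04167% = 0.0104167.
While 3.5% of the post-interest balance exceeds €25.00, each month B ← (B·(1+r))·(1 − 0.035), i.e. B shrinks by the factor (1+r)·0.965 = 0.97505.
This holds for months 1–97. Entering month 98 the balance is €698.53; 3.5% of the post-interest balance is now below €25.00, so the flat €25.00 minimum applies from here.
From month 98 a fixed €25.00 at rate r clears €698.53 in 34 more payments. Total: 97 + 34 = 131 months.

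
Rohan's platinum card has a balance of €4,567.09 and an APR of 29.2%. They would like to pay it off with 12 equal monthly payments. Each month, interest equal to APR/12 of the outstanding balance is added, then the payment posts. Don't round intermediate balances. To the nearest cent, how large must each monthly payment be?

Monthly rate r = 29.2%/12 = 2.43333% = 0.0243333.
Level-payment amortization: P = B₀·r / (1 − (1+r)^(−n)) = 4567.09·0.0243333 / (1 − 1.02433^(−12)).
Denominator 1 − (1+r)^(−12) = 0.250616143.
P = 111.133 / 0.250616143 ≈ 443.44.

€443.44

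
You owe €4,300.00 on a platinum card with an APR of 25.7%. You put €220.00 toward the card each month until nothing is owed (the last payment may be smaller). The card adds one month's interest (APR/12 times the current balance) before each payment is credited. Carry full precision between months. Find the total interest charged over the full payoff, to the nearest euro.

€1,331

Monthly rate r = 25.7%/12 = 2.14167% = 0.0214167.
Payoff takes n = ⌈−ln(1 − rB₀/P)/ln(1+r)⌉ = ⌈25.592⌉ = 26 payments; the last is €130.86.
Total paid = 25·€220.00 + €130.86 = €5,630.86.
Total interest = total paid − principal = €5,630.86 − €4,300.00 = €1,330.86.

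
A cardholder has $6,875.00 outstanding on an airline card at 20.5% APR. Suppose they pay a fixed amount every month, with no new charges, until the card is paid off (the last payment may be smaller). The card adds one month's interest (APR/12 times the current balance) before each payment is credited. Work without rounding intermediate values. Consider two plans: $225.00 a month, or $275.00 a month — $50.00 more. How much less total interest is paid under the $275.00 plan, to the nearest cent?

Monthly rate r = 20.5%/12 = 1.70833% = 0.0170833.
At $225.00/mo: n = ⌈−ln(1 − rB₀/P)/ln(1+r)⌉ = 44 payments (last $129.92); total interest = total paid − $6,875.00 = $2,929.92.
At $275.00/mo: 33 payments (last $243.20); total interest $2,168.20.
Interest saved = $2,929.92 − $2,168.20 = $761.72.

$761.72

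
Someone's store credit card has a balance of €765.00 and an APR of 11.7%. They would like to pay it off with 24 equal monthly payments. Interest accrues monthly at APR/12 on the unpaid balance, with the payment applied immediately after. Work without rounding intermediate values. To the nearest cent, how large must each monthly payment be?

€35.90

Monthly rate r = 11.7%/12 = 0.975% = 0.00975.
Level-payment amortization: P = B₀·r / (1 − (1+r)^(−n)) = 765.00·0.00975 / (1 − 1.00975^(−24)).
Denominator 1 − (1+r)^(−24) = 0.207740755.
P = 7.45875 / 0.207740755 ≈ 35.90.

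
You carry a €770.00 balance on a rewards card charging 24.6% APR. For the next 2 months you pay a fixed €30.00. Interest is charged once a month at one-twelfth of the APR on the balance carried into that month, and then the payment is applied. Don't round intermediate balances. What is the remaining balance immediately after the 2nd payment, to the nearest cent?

Monthly rate r = 24.6%/12 = 2.05% = 0.0205.
Each month: B ← B·(1+r) − €30.00.
Month 1: interest €15.79; balance after payment €755.78.
Month 2: interest €15.49; balance after payment €741.28.

€741.28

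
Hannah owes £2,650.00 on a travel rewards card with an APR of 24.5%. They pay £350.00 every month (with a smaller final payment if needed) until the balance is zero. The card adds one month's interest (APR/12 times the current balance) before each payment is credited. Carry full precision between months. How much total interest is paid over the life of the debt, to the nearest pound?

£259

Monthly rate r = 24.5%/12 = 2.04167% = 0.0204167.
Payoff takes n = ⌈−ln(1 − rB₀/P)/ln(1+r)⌉ = ⌈8.309⌉ = 9 payments; the last is £108.77.
Total paid = 8·£350.00 + £108.77 = £2,908.77.
Total interest = total paid − principal = £2,908.77 − £2,650.00 = £258.77.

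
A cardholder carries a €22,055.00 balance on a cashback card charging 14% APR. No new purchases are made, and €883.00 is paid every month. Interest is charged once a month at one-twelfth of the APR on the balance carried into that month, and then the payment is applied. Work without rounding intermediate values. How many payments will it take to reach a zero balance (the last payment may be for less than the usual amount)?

Monthly rate r = 14%/12 = 1.16667% = 0.0116667.
Recurrence: B ← B·(1+r) − €883.00.
Month 1: interest €257.31; balance after payment €21,429.31.
Month 2: interest €250.01; balance after payment €20,796.32.
Closed form: n = −ln(1 − rB₀/P)/ln(1+r) = −ln(0.7086)/ln(1.01167) ≈ 29.698, so the balance reaches zero during payment 30.

30 months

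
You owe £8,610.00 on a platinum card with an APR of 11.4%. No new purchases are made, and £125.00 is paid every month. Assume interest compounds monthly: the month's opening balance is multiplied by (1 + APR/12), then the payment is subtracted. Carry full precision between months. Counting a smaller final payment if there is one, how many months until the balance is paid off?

Monthly rate r = 11.4%/12 = 0.95% = 0.0095.
Recurrence: B ← B·(1+r) − £125.00.
Month 1: interest £81.80; balance after payment £8,566.80.
Month 2: interest £81.38; balance after payment £8,523.18.
Closed form: n = −ln(1 − rB₀/P)/ln(1+r) = −ln(0.34564)/ln(1.0095) ≈ 112.357, so the balance reaches zero during payment 113.

113 months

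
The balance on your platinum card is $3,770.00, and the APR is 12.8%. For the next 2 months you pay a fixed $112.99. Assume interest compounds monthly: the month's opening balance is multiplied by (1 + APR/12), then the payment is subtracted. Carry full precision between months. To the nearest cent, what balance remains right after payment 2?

$3,623.67

Monthly rate r = 12.8%/12 = 1.06667% = 0.0106667.
Each month: B ← B·(1+r) − $112.99.
Month 1: interest $40.21; balance after payment $3,697.22.
Month 2: interest $39.44; balance after payment $3,623.67.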